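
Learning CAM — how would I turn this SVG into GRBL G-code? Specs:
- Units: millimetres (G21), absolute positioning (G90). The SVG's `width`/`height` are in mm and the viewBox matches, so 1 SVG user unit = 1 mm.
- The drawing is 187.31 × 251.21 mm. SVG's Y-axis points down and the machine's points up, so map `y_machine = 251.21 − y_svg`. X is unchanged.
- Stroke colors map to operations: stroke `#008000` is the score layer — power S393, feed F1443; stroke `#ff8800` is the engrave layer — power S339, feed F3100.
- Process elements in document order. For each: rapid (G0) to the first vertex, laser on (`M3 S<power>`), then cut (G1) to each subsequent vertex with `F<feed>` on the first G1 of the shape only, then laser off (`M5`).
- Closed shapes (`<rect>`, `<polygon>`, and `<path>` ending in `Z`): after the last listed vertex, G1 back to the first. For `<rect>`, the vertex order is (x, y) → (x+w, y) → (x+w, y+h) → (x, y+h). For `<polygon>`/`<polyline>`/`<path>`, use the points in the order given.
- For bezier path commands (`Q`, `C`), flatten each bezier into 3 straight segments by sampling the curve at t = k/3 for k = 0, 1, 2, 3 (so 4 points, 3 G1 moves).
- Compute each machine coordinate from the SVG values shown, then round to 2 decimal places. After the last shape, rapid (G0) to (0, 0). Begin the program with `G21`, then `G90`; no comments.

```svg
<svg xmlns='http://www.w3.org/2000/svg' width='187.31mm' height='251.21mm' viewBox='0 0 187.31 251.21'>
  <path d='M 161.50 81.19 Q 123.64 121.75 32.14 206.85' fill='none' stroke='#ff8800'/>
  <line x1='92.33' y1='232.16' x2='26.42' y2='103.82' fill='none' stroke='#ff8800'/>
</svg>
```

G21
G90
G0 X161.50 Y170.02
M3 S339
G1 X130.30 Y138.03 F3100
G1 X87.18 Y96.14
G1 X32.14 Y44.36
M5
G0 X92.33 Y19.05
M3 S339
G1 X26.42 Y147.39 F3100
M5
G0 X0.00 Y0.00

viewBox `0 0 187.31 251.21` with mm width/height → 1 unit = 1 mm. Flip: y_m = 251.21 − y_svg.

**Shape 1** — `<path>` quadratic bezier, stroke `#ff8800` → engrave (S339, F3100). Control points (SVG): P0=(161.50,81.19), P1=(123.64,121.75), P2=(32.14,206.85); sampled at t=k/3. Machine vertices: (161.50,170.02) → (130.30,138.03) → (87.18,96.14) → (32.14,44.36). Open path.

**Shape 2** — `<line>` line segment, stroke `#ff8800` → engrave (S339, F3100). Machine vertices: (92.33,19.05) → (26.42,147.39). Open path.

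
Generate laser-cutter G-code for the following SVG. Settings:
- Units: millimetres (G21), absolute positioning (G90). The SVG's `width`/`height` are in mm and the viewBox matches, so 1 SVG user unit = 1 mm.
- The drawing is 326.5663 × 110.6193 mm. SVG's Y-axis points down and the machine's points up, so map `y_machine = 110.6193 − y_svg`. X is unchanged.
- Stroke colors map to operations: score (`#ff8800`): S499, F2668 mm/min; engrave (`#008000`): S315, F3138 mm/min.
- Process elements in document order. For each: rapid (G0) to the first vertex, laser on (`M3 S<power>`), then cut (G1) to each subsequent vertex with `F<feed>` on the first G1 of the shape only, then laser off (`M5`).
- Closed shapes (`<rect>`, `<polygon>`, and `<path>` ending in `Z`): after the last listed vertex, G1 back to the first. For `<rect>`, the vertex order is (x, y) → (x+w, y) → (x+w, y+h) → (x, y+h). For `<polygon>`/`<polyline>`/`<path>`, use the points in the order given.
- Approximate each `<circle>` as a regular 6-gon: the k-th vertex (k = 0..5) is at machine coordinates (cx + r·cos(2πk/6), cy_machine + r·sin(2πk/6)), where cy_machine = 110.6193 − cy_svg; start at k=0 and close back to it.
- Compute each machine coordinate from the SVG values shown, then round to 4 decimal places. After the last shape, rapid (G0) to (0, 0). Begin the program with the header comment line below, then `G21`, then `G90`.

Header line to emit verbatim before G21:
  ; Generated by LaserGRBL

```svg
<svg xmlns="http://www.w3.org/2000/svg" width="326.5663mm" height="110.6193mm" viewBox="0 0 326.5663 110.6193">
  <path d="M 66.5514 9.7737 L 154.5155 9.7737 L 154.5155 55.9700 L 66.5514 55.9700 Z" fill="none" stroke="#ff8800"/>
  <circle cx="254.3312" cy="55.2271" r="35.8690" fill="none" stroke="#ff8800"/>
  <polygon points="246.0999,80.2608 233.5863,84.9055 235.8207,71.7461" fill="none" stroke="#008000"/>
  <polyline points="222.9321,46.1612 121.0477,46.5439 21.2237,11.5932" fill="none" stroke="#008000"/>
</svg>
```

; Generated by LaserGRBL
G21
G90
G0 X66.5514 Y100.8456
M3 S499
G1 X154.5155 Y100.8456 F2668
G1 X154.5155 Y54.6493
G1 X66.5514 Y54.6493
G1 X66.5514 Y100.8456
M5
G0 X290.2002 Y55.3922
M3 S499
G1 X272.2657 Y86.4557 F2668
G1 X236.3967 Y86.4557
G1 X218.4622 Y55.3922
G1 X236.3967 Y24.3287
G1 X272.2657 Y24.3287
G1 X290.2002 Y55.3922
M5
G0 X246.0999 Y30.3585
M3 S315
G1 X233.5863 Y25.7138 F3138
G1 X235.8207 Y38.8732
G1 X246.0999 Y30.3585
M5
G0 X222.9321 Y64.4581
M3 S315
G1 X121.0477 Y64.0754 F3138
G1 X21.2237 Y99.0261
M5
G0 X0.0000 Y0.0000

Since the viewBox matches the mm dimensions, user units are millimetres directly. The only transform is the Y-flip y_m = 110.6193 − y_svg.

Shape 1 is a rectangle drawn with `<path>`. Its stroke #ff8800 means score at S499, F2668. After flipping Y the toolpath is (66.5514,100.8456) → (154.5155,100.8456) → (154.5155,54.6493) → (66.5514,54.6493) → (66.5514,100.8456), returning to the start.

Shape 2 is a circle drawn with `<circle>`. Its stroke #ff8800 means score at S499, F2668. After flipping Y the toolpath is (290.2002,55.3922) → (272.2657,86.4557) → (236.3967,86.4557) → (218.4622,55.3922) → (236.3967,24.3287) → (272.2657,24.3287) → (290.2002,55.3922), returning to the start.

Shape 3 is a regular polygon drawn with `<polygon>`. Its stroke #008000 means engrave at S315, F3138. After flipping Y the toolpath is (246.0999,30.3585) → (233.5863,25.7138) → (235.8207,38.8732) → (246.0999,30.3585), returning to the start.

Shape 4 is a open polyline drawn with `<polyline>`. Its stroke #008000 means engrave at S315, F3138. After flipping Y the toolpath is (222.9321,64.4581) → (121.0477,64.0754) → (21.2237,99.0261).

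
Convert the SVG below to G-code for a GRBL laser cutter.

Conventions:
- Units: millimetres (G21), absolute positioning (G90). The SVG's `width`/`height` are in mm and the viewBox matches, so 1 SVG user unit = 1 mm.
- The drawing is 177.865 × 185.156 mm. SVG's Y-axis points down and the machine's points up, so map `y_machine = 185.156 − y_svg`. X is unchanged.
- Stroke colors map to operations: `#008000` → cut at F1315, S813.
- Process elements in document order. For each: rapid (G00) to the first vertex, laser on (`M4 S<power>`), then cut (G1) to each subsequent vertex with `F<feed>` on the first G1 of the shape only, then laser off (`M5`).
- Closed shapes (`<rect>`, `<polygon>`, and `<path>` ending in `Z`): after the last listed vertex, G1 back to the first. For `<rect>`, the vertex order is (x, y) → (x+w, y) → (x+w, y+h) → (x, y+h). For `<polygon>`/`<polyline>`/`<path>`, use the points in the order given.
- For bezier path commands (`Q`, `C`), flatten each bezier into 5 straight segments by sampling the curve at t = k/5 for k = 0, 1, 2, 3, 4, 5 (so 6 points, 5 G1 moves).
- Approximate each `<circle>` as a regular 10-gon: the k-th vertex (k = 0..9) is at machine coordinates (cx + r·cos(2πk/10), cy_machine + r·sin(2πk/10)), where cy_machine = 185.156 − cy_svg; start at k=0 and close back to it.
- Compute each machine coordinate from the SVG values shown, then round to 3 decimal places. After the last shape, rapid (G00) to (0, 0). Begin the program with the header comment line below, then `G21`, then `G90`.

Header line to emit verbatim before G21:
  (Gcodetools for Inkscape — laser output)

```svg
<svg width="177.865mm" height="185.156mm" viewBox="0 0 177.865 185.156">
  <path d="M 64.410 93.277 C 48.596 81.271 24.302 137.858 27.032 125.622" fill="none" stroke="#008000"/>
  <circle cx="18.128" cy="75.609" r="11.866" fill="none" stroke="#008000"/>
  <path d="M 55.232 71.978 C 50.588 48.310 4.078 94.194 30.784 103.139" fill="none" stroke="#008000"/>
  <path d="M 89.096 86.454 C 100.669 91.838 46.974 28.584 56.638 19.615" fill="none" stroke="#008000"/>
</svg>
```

(Gcodetools for Inkscape — laser output)
G21
G90
G00 X64.410 Y91.879
M4 S813
G1 X54.188 Y91.951 F1315
G1 X43.635 Y82.156
G1 X34.455 Y69.091
G1 X28.353 Y59.352
G1 X27.032 Y59.534
M5
G00 X29.994 Y109.547
M4 S813
G1 X27.728 Y116.522 F1315
G1 X21.795 Y120.832
G1 X14.461 Y120.832
G1 X8.528 Y116.522
G1 X6.262 Y109.547
G1 X8.528 Y102.572
G1 X14.461 Y98.262
G1 X21.795 Y98.262
G1 X27.728 Y102.572
G1 X29.994 Y109.547
M5
G00 X55.232 Y113.178
M4 S813
G1 X48.342 Y119.884 F1315
G1 X36.929 Y115.010
G1 X26.515 Y103.666
G1 X22.626 Y90.965
G1 X30.784 Y82.017
M5
G00 X89.096 Y98.702
M4 S813
G1 X89.237 Y102.725 F1315
G1 X79.887 Y117.320
G1 X67.221 Y136.588
G1 X57.414 Y154.629
G1 X56.638 Y165.541
M5
G00 X0.000 Y0.000

1 u = 1 mm; y_m = 185.156 − y.

[1] `<path>` cubic bezier, #008000→cut S813 F1315: (64.410,91.879) → (54.188,91.951) → (43.635,82.156) → (34.455,69.091) → (28.353,59.352) → (27.032,59.534)

[2] `<circle>` circle, #008000→cut S813 F1315: (29.994,109.547) → (27.728,116.522) → (21.795,120.832) → (14.461,120.832) → (8.528,116.522) → (6.262,109.547) → (8.528,102.572) → (14.461,98.262) → (21.795,98.262) → (27.728,102.572) → (29.994,109.547) (closed)

[3] `<path>` cubic bezier, #008000→cut S813 F1315: (55.232,113.178) → (48.342,119.884) → (36.929,115.010) → (26.515,103.666) → (22.626,90.965) → (30.784,82.017)

[4] `<path>` cubic bezier, #008000→cut S813 F1315: (89.096,98.702) → (89.237,102.725) → (79.887,117.320) → (67.221,136.588) → (57.414,154.629) → (56.638,165.541)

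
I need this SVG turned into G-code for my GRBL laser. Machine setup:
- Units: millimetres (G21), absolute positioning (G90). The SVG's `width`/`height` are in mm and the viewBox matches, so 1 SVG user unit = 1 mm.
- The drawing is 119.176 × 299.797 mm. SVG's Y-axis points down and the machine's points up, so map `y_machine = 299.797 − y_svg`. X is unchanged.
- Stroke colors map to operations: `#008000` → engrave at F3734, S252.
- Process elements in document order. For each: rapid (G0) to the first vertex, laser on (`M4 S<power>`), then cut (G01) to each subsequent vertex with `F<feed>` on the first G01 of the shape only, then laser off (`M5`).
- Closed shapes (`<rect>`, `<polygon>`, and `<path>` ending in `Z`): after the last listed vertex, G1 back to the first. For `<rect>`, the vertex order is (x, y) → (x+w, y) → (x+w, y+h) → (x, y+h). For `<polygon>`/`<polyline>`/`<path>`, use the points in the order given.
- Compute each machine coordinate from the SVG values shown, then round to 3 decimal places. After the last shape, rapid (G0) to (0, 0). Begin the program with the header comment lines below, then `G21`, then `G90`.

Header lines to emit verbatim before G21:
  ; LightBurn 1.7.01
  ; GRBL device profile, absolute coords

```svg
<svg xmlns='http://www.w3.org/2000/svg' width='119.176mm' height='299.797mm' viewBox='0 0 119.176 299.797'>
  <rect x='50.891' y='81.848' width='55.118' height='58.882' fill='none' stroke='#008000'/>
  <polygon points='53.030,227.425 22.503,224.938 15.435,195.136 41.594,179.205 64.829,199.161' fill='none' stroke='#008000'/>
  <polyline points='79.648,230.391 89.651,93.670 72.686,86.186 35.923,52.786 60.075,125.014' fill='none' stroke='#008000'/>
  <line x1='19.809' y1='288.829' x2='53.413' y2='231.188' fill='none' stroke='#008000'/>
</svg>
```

; LightBurn 1.7.01
; GRBL device profile, absolute coords
G21
G90
G0 X50.891 Y217.949
M4 S252
G01 X106.009 Y217.949 F3734
G01 X106.009 Y159.067
G01 X50.891 Y159.067
G01 X50.891 Y217.949
M5
G0 X53.030 Y72.372
M4 S252
G01 X22.503 Y74.859 F3734
G01 X15.435 Y104.661
G01 X41.594 Y120.592
G01 X64.829 Y100.636
G01 X53.030 Y72.372
M5
G0 X79.648 Y69.406
M4 S252
G01 X89.651 Y206.127 F3734
G01 X72.686 Y213.611
G01 X35.923 Y247.011
G01 X60.075 Y174.783
M5
G0 X19.809 Y10.968
M4 S252
G01 X53.413 Y68.609 F3734
M5
G0 X0.000 Y0.000

1 u = 1 mm; y_m = 299.797 − y.

[1] `<rect>` rectangle, #008000→engrave S252 F3734: (50.891,217.949) → (106.009,217.949) → (106.009,159.067) → (50.891,159.067) → (50.891,217.949) (closed)

[2] `<polygon>` regular polygon, #008000→engrave S252 F3734: (53.030,72.372) → (22.503,74.859) → (15.435,104.661) → (41.594,120.592) → (64.829,100.636) → (53.030,72.372) (closed)

[3] `<polyline>` open polyline, #008000→engrave S252 F3734: (79.648,69.406) → (89.651,206.127) → (72.686,213.611) → (35.923,247.011) → (60.075,174.783)

[4] `<line>` line segment, #008000→engrave S252 F3734: (19.809,10.968) → (53.413,68.609)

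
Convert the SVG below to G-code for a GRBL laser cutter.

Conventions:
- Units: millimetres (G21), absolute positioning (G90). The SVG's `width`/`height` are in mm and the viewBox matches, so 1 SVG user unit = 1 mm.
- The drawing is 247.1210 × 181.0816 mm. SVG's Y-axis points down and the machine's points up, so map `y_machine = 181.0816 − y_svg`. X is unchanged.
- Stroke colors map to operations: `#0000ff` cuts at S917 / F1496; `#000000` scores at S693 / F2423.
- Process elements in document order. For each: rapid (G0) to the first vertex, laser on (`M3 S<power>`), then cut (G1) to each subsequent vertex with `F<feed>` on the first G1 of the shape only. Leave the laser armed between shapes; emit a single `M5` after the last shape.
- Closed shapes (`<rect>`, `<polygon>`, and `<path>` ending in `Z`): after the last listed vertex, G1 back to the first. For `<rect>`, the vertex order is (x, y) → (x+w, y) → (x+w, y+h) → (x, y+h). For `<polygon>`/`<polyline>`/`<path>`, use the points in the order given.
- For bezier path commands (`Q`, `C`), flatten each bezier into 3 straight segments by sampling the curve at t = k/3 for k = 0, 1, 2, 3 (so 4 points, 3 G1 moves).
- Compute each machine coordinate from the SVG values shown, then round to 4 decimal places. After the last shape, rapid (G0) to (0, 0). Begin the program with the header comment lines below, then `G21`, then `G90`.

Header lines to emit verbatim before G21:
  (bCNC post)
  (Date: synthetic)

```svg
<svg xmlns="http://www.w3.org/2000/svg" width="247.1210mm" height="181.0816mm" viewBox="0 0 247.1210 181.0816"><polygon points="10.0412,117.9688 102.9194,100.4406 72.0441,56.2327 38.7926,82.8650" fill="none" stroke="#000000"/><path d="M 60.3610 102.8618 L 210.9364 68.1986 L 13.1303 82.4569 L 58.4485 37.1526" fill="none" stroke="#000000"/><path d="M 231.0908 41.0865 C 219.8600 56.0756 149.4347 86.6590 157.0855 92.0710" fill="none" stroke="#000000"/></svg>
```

(bCNC post)
(Date: synthetic)
G21
G90
G0 X10.0412 Y63.1128
M3 S693
G1 X102.9194 Y80.6410 F2423
G1 X72.0441 Y124.8489
G1 X38.7926 Y98.2166
G1 X10.0412 Y63.1128
G0 X60.3610 Y78.2198
M3 S693
G1 X210.9364 Y112.8830 F2423
G1 X13.1303 Y98.6247
G1 X58.4485 Y143.9290
G0 X231.0908 Y139.9951
M3 S693
G1 X205.2126 Y121.3177 F2423
G1 X170.3760 Y101.3032
G1 X157.0855 Y89.0106
M5
G0 X0.0000 Y0.0000

Since the viewBox matches the mm dimensions, user units are millimetres directly. The only transform is the Y-flip y_m = 181.0816 − y_svg.

Shape 1 is a closed polygon drawn with `<polygon>`. Its stroke #000000 means score at S693, F2423. After flipping Y the toolpath is (10.0412,63.1128) → (102.9194,80.6410) → (72.0441,124.8489) → (38.7926,98.2166) → (10.0412,63.1128), returning to the start.

Shape 2 is a open polyline drawn with `<path>`. Its stroke #000000 means score at S693, F2423. After flipping Y the toolpath is (60.3610,78.2198) → (210.9364,112.8830) → (13.1303,98.6247) → (58.4485,143.9290).

Shape 3 is a cubic bezier drawn with `<path>`. Its stroke #000000 means score at S693, F2423. After flipping Y the toolpath is (231.0908,139.9951) → (205.2126,121.3177) → (170.3760,101.3032) → (157.0855,89.0106).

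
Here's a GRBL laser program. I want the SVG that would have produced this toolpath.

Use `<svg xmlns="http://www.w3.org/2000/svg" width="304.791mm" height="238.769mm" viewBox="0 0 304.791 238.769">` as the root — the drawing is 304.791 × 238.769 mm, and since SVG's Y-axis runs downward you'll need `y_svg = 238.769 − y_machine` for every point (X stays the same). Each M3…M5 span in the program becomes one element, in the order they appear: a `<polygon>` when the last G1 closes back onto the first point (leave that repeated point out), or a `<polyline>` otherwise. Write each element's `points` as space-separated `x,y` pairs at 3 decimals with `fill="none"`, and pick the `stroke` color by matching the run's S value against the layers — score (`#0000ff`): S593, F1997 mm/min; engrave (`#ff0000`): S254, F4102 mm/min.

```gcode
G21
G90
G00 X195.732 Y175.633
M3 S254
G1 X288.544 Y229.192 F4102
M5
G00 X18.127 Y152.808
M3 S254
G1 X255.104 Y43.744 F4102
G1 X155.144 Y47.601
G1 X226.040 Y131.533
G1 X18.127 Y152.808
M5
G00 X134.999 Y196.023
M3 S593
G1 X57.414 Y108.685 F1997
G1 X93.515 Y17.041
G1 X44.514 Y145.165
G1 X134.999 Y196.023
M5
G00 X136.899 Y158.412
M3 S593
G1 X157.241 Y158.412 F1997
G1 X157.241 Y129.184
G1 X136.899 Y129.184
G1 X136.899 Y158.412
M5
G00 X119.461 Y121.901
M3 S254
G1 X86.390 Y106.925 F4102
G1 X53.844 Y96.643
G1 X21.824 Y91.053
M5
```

y_svg = 238.769 − y_m.

[1] S254→`#ff0000` (engrave); open run; points: 195.732,63.136 288.544,9.577

[2] S254→`#ff0000` (engrave); closed run; points: 18.127,85.961 255.104,195.025 155.144,191.168 226.040,107.236

[3] S593→`#0000ff` (score); closed run; points: 134.999,42.746 57.414,130.084 93.515,221.728 44.514,93.604

[4] S593→`#0000ff` (score); closed run; points: 136.899,80.357 157.241,80.357 157.241,109.585 136.899,109.585

[5] S254→`#ff0000` (engrave); open run; points: 119.461,116.868 86.390,131.844 53.844,142.126 21.824,147.716

<svg xmlns="http://www.w3.org/2000/svg" width="304.791mm" height="238.769mm" viewBox="0 0 304.791 238.769">
  <polyline points="195.732,63.136 288.544,9.577" fill="none" stroke="#ff0000"/>
  <polygon points="18.127,85.961 255.104,195.025 155.144,191.168 226.040,107.236" fill="none" stroke="#ff0000"/>
  <polygon points="134.999,42.746 57.414,130.084 93.515,221.728 44.514,93.604" fill="none" stroke="#0000ff"/>
  <polygon points="136.899,80.357 157.241,80.357 157.241,109.585 136.899,109.585" fill="none" stroke="#0000ff"/>
  <polyline points="119.461,116.868 86.390,131.844 53.844,142.126 21.824,147.716" fill="none" stroke="#ff0000"/>
</svg>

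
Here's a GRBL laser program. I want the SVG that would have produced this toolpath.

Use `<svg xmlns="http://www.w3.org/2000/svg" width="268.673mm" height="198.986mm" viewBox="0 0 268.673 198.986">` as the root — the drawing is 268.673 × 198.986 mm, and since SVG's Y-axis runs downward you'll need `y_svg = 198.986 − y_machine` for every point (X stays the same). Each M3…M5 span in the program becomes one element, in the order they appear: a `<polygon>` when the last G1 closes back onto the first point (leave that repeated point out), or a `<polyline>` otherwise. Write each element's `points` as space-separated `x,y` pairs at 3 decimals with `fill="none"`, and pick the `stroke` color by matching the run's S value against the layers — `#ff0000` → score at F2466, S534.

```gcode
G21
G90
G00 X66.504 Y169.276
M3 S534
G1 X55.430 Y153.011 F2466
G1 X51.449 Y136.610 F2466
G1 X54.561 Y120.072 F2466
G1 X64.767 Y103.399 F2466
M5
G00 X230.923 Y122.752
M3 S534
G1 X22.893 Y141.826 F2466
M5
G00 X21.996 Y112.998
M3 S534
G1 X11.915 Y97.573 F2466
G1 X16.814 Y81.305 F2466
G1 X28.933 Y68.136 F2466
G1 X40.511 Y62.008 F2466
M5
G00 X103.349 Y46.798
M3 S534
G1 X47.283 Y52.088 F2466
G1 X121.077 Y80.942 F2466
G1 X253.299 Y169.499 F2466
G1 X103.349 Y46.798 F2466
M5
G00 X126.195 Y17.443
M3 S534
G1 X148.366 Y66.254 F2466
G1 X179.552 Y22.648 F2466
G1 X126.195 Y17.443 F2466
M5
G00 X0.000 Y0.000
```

<svg xmlns="http://www.w3.org/2000/svg" width="268.673mm" height="198.986mm" viewBox="0 0 268.673 198.986">
  <polyline points="66.504,29.710 55.430,45.975 51.449,62.376 54.561,78.914 64.767,95.587" fill="none" stroke="#ff0000"/>
  <polyline points="230.923,76.234 22.893,57.160" fill="none" stroke="#ff0000"/>
  <polyline points="21.996,85.988 11.915,101.413 16.814,117.681 28.933,130.850 40.511,136.978" fill="none" stroke="#ff0000"/>
  <polygon points="103.349,152.188 47.283,146.898 121.077,118.044 253.299,29.487" fill="none" stroke="#ff0000"/>
  <polygon points="126.195,181.543 148.366,132.732 179.552,176.338" fill="none" stroke="#ff0000"/>
</svg>

Machine Y-up, SVG Y-down with viewBox height 198.986, so y_svg = 198.986 − y_machine; X carries over. Every run uses S534, so all elements get stroke `#ff0000` (score).

Run 1: The run is open, so emit a `<polyline>` with points (Y-flipped): 66.504,29.710 55.430,45.975 51.449,62.376 54.561,78.914 64.767,95.587.

Run 2: The run is open, so emit a `<polyline>` with points (Y-flipped): 230.923,76.234 22.893,57.160.

Run 3: The run is open, so emit a `<polyline>` with points (Y-flipped): 21.996,85.988 11.915,101.413 16.814,117.681 28.933,130.850 40.511,136.978.

Run 4: The run returns to its start, so emit a `<polygon>` with points (Y-flipped): 103.349,152.188 47.283,146.898 121.077,118.044 253.299,29.487.

Run 5: The run returns to its start, so emit a `<polygon>` with points (Y-flipped): 126.195,181.543 148.366,132.732 179.552,176.338.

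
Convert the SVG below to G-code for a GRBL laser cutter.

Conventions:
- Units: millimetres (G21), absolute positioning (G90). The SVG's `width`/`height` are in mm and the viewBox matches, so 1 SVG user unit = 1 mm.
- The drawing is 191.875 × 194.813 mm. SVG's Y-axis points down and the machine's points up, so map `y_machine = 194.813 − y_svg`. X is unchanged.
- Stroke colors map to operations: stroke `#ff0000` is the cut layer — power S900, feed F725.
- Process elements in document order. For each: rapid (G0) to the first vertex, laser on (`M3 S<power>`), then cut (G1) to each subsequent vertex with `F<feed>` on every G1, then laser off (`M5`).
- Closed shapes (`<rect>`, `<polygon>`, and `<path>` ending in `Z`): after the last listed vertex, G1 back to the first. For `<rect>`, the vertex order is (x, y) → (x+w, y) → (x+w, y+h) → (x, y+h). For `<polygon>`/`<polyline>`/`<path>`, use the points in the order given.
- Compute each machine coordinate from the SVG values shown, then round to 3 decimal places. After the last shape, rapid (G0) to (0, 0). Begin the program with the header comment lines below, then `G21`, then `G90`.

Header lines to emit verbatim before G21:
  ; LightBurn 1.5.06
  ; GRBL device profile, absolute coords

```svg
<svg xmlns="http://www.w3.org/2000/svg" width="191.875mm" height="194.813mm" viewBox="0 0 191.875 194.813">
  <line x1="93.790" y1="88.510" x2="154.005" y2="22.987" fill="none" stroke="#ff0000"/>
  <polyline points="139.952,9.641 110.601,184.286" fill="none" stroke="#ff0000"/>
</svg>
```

; LightBurn 1.5.06
; GRBL device profile, absolute coords
G21
G90
G0 X93.790 Y106.303
M3 S900
G1 X154.005 Y171.826 F725
M5
G0 X139.952 Y185.172
M3 S900
G1 X110.601 Y10.527 F725
M5
G0 X0.000 Y0.000

1 u = 1 mm; y_m = 194.813 − y.

[1] `<line>` line segment, #ff0000→cut S900 F725: (93.790,106.303) → (154.005,171.826)

[2] `<polyline>` line segment, #ff0000→cut S900 F725: (139.952,185.172) → (110.601,10.527)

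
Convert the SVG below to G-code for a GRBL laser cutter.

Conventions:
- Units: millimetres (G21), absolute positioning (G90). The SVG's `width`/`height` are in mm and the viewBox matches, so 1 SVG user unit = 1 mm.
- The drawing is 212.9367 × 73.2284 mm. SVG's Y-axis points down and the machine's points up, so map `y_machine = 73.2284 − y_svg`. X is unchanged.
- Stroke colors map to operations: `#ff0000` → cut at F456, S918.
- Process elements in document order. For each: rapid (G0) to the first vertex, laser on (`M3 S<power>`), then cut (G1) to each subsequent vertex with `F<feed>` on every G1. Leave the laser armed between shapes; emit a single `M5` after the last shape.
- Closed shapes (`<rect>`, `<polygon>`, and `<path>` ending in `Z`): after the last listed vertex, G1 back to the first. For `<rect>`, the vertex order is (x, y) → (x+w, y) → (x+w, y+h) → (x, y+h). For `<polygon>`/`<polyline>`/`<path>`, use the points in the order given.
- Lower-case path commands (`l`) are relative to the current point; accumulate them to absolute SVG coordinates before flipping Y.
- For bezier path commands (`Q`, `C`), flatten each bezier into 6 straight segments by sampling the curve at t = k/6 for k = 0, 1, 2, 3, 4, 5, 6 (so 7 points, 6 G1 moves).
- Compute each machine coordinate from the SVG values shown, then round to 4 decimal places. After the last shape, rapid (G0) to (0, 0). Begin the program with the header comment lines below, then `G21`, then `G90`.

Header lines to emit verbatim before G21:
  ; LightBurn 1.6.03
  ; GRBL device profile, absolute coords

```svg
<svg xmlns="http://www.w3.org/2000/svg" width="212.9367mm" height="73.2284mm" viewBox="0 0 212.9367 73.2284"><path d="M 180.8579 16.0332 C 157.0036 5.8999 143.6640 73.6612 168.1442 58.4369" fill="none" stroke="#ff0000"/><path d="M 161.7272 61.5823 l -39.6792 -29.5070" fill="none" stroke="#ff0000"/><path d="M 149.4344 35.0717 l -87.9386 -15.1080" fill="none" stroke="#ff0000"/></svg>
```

1 u = 1 mm; y_m = 73.2284 − y.

[1] `<path>` cubic bezier, #ff0000→cut S918 F456: (180.8579,57.1952) → (169.9334,56.5154) → (161.5198,47.3222) → (156.3756,34.0842) → (155.2593,21.2705) → (158.9293,13.3500) → (168.1442,14.7915)

[2] `<path>` line segment, #ff0000→cut S918 F456: (161.7272,11.6461) → (122.0480,41.1531)

[3] `<path>` line segment, #ff0000→cut S918 F456: (149.4344,38.1567) → (61.4958,53.2647)

; LightBurn 1.6.03
; GRBL device profile, absolute coords
G21
G90
G0 X180.8579 Y57.1952
M3 S918
G1 X169.9334 Y56.5154 F456
G1 X161.5198 Y47.3222 F456
G1 X156.3756 Y34.0842 F456
G1 X155.2593 Y21.2705 F456
G1 X158.9293 Y13.3500 F456
G1 X168.1442 Y14.7915 F456
G0 X161.7272 Y11.6461
M3 S918
G1 X122.0480 Y41.1531 F456
G0 X149.4344 Y38.1567
M3 S918
G1 X61.4958 Y53.2647 F456
M5
G0 X0.0000 Y0.0000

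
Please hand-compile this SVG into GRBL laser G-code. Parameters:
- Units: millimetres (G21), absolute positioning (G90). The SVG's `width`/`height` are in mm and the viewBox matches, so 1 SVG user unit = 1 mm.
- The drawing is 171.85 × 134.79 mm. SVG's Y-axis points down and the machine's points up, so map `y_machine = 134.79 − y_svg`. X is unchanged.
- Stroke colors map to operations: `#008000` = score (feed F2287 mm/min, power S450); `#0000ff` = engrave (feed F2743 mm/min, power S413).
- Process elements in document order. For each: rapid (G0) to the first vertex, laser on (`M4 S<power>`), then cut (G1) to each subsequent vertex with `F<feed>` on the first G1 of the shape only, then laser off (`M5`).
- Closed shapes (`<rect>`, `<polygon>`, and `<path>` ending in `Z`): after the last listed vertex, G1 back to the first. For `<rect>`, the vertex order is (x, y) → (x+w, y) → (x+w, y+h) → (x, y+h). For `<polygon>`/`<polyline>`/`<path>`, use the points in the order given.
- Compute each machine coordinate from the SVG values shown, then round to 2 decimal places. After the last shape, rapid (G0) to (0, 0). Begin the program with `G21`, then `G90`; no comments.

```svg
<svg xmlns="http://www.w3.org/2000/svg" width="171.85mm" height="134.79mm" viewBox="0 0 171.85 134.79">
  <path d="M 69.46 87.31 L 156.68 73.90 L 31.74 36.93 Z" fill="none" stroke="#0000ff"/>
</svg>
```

viewBox `0 0 171.85 134.79` with mm width/height → 1 unit = 1 mm. Flip: y_m = 134.79 − y_svg.

**Shape 1** — `<path>` closed polygon, stroke `#0000ff` → engrave (S413, F2743). Machine vertices: (69.46,47.48) → (156.68,60.89) → (31.74,97.86) → (69.46,47.48). Closed: final G1 returns to the first vertex.

G21
G90
G0 X69.46 Y47.48
M4 S413
G1 X156.68 Y60.89 F2743
G1 X31.74 Y97.86
G1 X69.46 Y47.48
M5
G0 X0.00 Y0.00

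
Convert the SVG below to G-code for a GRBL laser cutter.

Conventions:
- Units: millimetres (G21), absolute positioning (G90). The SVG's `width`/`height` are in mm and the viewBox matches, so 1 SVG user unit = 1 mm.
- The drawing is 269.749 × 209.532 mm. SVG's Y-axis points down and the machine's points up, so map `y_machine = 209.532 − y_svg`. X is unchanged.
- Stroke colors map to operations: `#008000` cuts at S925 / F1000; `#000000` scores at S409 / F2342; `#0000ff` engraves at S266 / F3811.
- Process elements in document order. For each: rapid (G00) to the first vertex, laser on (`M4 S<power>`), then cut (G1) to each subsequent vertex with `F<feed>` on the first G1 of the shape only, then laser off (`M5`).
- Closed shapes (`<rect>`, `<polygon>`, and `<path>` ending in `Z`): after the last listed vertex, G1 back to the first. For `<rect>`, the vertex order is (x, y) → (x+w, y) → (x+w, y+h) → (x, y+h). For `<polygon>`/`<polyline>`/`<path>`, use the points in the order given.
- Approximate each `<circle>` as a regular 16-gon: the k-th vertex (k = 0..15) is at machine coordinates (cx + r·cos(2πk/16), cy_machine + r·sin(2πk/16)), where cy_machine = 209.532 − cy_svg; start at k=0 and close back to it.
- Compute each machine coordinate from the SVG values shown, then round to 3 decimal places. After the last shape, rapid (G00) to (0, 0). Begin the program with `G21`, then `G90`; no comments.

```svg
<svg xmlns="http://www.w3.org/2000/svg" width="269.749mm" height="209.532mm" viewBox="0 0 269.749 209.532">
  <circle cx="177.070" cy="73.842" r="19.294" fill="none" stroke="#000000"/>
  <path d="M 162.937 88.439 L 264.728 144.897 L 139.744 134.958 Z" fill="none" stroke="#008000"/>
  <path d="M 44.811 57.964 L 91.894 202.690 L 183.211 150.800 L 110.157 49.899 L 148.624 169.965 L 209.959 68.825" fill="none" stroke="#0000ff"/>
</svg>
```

G21
G90
G00 X196.364 Y135.690
M4 S409
G1 X194.895 Y143.073 F2342
G1 X190.713 Y149.333
G1 X184.453 Y153.515
G1 X177.070 Y154.984
G1 X169.687 Y153.515
G1 X163.427 Y149.333
G1 X159.245 Y143.073
G1 X157.776 Y135.690
G1 X159.245 Y128.307
G1 X163.427 Y122.047
G1 X169.687 Y117.865
G1 X177.070 Y116.396
G1 X184.453 Y117.865
G1 X190.713 Y122.047
G1 X194.895 Y128.307
G1 X196.364 Y135.690
M5
G00 X162.937 Y121.093
M4 S925
G1 X264.728 Y64.635 F1000
G1 X139.744 Y74.574
G1 X162.937 Y121.093
M5
G00 X44.811 Y151.568
M4 S266
G1 X91.894 Y6.842 F3811
G1 X183.211 Y58.732
G1 X110.157 Y159.633
G1 X148.624 Y39.567
G1 X209.959 Y140.707
M5
G00 X0.000 Y0.000

viewBox `0 0 269.749 209.532` with mm width/height → 1 unit = 1 mm. Flip: y_m = 209.532 − y_svg.

**Shape 1** — `<circle>` circle, stroke `#000000` → score (S409, F2342). Machine vertices: (196.364,135.690) → (194.895,143.073) → (190.713,149.333) → (184.453,153.515) → (177.070,154.984) → (169.687,153.515) → (163.427,149.333) → (159.245,143.073) → (157.776,135.690) → (159.245,128.307) → (163.427,122.047) → (169.687,117.865) → (177.070,116.396) → (184.453,117.865) → (190.713,122.047) → (194.895,128.307) → (196.364,135.690). Closed: final G1 returns to the first vertex.

**Shape 2** — `<path>` closed polygon, stroke `#008000` → cut (S925, F1000). Machine vertices: (162.937,121.093) → (264.728,64.635) → (139.744,74.574) → (162.937,121.093). Closed: final G1 returns to the first vertex.

**Shape 3** — `<path>` open polyline, stroke `#0000ff` → engrave (S266, F3811). Machine vertices: (44.811,151.568) → (91.894,6.842) → (183.211,58.732) → (110.157,159.633) → (148.624,39.567) → (209.959,140.707). Open path.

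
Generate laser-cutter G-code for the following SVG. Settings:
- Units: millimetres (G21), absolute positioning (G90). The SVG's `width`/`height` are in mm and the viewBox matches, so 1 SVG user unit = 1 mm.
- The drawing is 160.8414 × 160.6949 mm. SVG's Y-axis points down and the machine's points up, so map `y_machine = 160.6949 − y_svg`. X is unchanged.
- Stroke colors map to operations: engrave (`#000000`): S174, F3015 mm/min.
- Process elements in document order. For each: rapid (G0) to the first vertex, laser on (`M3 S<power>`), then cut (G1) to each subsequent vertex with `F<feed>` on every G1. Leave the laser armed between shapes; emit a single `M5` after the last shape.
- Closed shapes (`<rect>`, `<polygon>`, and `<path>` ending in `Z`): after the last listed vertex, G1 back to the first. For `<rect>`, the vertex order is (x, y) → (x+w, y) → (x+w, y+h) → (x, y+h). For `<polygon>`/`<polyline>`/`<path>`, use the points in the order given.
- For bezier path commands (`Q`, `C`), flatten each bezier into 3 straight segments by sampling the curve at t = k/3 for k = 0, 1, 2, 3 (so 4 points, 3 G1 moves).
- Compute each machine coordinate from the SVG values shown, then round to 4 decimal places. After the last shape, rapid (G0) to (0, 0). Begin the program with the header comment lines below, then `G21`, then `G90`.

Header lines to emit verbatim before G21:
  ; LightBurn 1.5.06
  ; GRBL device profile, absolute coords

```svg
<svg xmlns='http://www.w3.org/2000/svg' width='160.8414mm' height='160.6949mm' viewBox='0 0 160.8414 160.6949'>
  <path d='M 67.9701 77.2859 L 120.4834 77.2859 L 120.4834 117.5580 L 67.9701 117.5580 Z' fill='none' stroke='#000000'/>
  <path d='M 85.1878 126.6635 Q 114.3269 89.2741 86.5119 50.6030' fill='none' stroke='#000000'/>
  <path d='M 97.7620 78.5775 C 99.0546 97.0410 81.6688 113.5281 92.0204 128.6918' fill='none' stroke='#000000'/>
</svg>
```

; LightBurn 1.5.06
; GRBL device profile, absolute coords
G21
G90
G0 X67.9701 Y83.4090
M3 S174
G1 X120.4834 Y83.4090 F3015
G1 X120.4834 Y43.1369 F3015
G1 X67.9701 Y43.1369 F3015
G1 X67.9701 Y83.4090 F3015
G0 X85.1878 Y34.0314
M3 S174
G1 X98.2856 Y59.1001 F3015
G1 X98.7270 Y84.4536 F3015
G1 X86.5119 Y110.0919 F3015
G0 X97.7620 Y82.1174
M3 S174
G1 X94.5476 Y64.2885 F3015
G1 X89.1955 Y47.6321 F3015
G1 X92.0204 Y32.0031 F3015
M5
G0 X0.0000 Y0.0000

1 u = 1 mm; y_m = 160.6949 − y.

[1] `<path>` rectangle, #000000→engrave S174 F3015: (67.9701,83.4090) → (120.4834,83.4090) → (120.4834,43.1369) → (67.9701,43.1369) → (67.9701,83.4090) (closed)

[2] `<path>` quadratic bezier, #000000→engrave S174 F3015: (85.1878,34.0314) → (98.2856,59.1001) → (98.7270,84.4536) → (86.5119,110.0919)

[3] `<path>` cubic bezier, #000000→engrave S174 F3015: (97.7620,82.1174) → (94.5476,64.2885) → (89.1955,47.6321) → (92.0204,32.0031)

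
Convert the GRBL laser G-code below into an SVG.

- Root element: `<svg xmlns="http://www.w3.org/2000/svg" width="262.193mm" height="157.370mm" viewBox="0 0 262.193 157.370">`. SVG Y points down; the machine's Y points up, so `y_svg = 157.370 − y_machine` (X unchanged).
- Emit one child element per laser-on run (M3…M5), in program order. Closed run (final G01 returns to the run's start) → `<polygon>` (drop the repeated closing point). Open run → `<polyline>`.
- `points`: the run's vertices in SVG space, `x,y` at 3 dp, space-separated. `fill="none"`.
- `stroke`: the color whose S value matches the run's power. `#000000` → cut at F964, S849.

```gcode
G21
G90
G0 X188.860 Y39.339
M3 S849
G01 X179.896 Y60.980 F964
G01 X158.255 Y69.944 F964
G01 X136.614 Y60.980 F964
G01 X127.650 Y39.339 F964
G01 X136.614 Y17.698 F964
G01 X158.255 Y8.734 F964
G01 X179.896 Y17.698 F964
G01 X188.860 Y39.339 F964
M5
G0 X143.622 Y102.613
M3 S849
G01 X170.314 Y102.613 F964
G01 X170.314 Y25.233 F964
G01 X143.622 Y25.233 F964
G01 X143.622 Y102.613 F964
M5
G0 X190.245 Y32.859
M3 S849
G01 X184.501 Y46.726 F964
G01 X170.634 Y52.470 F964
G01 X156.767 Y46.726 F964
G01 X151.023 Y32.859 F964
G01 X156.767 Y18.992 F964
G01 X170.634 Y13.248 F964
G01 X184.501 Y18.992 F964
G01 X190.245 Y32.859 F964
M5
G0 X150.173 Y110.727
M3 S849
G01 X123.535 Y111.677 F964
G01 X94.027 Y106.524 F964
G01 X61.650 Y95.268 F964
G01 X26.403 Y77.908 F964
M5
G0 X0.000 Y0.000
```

<svg xmlns="http://www.w3.org/2000/svg" width="262.193mm" height="157.370mm" viewBox="0 0 262.193 157.370">
  <polygon points="188.860,118.031 179.896,96.390 158.255,87.426 136.614,96.390 127.650,118.031 136.614,139.672 158.255,148.636 179.896,139.672" fill="none" stroke="#000000"/>
  <polygon points="143.622,54.757 170.314,54.757 170.314,132.137 143.622,132.137" fill="none" stroke="#000000"/>
  <polygon points="190.245,124.511 184.501,110.644 170.634,104.900 156.767,110.644 151.023,124.511 156.767,138.378 170.634,144.122 184.501,138.378" fill="none" stroke="#000000"/>
  <polyline points="150.173,46.643 123.535,45.693 94.027,50.846 61.650,62.102 26.403,79.462" fill="none" stroke="#000000"/>
</svg>

Machine Y-up, SVG Y-down with viewBox height 157.370, so y_svg = 157.370 − y_machine; X carries over. Every run uses S849, so all elements get stroke `#000000` (cut).

Run 1: The run returns to its start, so emit a `<polygon>` with points (Y-flipped): 188.860,118.031 179.896,96.390 158.255,87.426 136.614,96.390 127.650,118.031 136.614,139.672 158.255,148.636 179.896,139.672.

Run 2: The run returns to its start, so emit a `<polygon>` with points (Y-flipped): 143.622,54.757 170.314,54.757 170.314,132.137 143.622,132.137.

Run 3: The run returns to its start, so emit a `<polygon>` with points (Y-flipped): 190.245,124.511 184.501,110.644 170.634,104.900 156.767,110.644 151.023,124.511 156.767,138.378 170.634,144.122 184.501,138.378.

Run 4: The run is open, so emit a `<polyline>` with points (Y-flipped): 150.173,46.643 123.535,45.693 94.027,50.846 61.650,62.102 26.403,79.462.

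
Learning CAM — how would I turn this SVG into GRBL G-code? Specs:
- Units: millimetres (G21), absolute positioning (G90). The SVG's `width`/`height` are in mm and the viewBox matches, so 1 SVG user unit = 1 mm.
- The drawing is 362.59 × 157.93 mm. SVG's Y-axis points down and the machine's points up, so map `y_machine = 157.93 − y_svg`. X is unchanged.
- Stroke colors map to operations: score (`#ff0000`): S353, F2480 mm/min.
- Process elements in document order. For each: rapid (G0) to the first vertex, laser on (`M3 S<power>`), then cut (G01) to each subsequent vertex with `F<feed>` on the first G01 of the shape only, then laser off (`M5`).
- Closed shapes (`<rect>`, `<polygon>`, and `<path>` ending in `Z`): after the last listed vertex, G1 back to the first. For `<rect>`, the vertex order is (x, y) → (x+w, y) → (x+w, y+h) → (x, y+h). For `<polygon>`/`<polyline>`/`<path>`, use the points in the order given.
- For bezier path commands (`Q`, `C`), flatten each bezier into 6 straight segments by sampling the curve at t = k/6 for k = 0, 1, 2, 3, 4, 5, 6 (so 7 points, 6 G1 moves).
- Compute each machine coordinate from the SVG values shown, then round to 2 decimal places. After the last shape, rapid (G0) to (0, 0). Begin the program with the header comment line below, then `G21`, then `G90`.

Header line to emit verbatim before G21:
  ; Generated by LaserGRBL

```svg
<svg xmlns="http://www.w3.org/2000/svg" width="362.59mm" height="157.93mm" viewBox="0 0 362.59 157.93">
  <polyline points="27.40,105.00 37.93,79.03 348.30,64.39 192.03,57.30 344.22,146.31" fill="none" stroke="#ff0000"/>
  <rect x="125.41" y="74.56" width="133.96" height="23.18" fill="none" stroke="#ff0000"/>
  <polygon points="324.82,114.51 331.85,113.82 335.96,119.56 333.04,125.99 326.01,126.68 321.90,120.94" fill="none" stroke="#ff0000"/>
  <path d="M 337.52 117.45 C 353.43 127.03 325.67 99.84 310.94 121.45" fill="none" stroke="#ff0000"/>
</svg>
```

Since the viewBox matches the mm dimensions, user units are millimetres directly. The only transform is the Y-flip y_m = 157.93 − y_svg.

Shape 1 is a open polyline drawn with `<polyline>`. Its stroke #ff0000 means score at S353, F2480. After flipping Y the toolpath is (27.40,52.93) → (37.93,78.90) → (348.30,93.54) → (192.03,100.63) → (344.22,11.62).

Shape 2 is a rectangle drawn with `<rect>`. Its stroke #ff0000 means score at S353, F2480. After flipping Y the toolpath is (125.41,83.37) → (259.37,83.37) → (259.37,60.19) → (125.41,60.19) → (125.41,83.37), returning to the start.

Shape 3 is a regular polygon drawn with `<polygon>`. Its stroke #ff0000 means score at S353, F2480. After flipping Y the toolpath is (324.82,43.42) → (331.85,44.11) → (335.96,38.37) → (333.04,31.94) → (326.01,31.25) → (321.90,36.99) → (324.82,43.42), returning to the start.

Shape 4 is a cubic bezier drawn with `<path>`. Its stroke #ff0000 means score at S353, F2480. After flipping Y the toolpath is (337.52,40.48) → (342.10,38.36) → (340.97,39.99) → (335.72,42.99) → (327.91,44.99) → (319.13,43.61) → (310.94,36.48).

; Generated by LaserGRBL
G21
G90
G0 X27.40 Y52.93
M3 S353
G01 X37.93 Y78.90 F2480
G01 X348.30 Y93.54
G01 X192.03 Y100.63
G01 X344.22 Y11.62
M5
G0 X125.41 Y83.37
M3 S353
G01 X259.37 Y83.37 F2480
G01 X259.37 Y60.19
G01 X125.41 Y60.19
G01 X125.41 Y83.37
M5
G0 X324.82 Y43.42
M3 S353
G01 X331.85 Y44.11 F2480
G01 X335.96 Y38.37
G01 X333.04 Y31.94
G01 X326.01 Y31.25
G01 X321.90 Y36.99
G01 X324.82 Y43.42
M5
G0 X337.52 Y40.48
M3 S353
G01 X342.10 Y38.36 F2480
G01 X340.97 Y39.99
G01 X335.72 Y42.99
G01 X327.91 Y44.99
G01 X319.13 Y43.61
G01 X310.94 Y36.48
M5
G0 X0.00 Y0.00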